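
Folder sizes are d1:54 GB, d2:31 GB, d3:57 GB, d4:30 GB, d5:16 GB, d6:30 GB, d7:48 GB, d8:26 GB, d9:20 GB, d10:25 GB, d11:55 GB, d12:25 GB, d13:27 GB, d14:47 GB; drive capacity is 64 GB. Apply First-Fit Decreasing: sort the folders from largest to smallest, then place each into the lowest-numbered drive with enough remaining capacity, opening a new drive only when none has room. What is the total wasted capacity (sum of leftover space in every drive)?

85

Sorted descending: 57, 55, 54, 48, 47, 31, 30, 30, 27, 26, 25, 25, 20, 16.
drive 1: place 57 GB, 7 GB left
drive 2: place 55 GB, 9 GB left
drive 3: place 54 GB, 10 GB left
drive 4: place 48 GB, 16 GB left
drive 5: place 47 GB, 17 GB left
drive 6: place 31 GB, 33 GB left
drive 6: place 30 GB, 3 GB left
drive 7: place 30 GB, 34 GB left
drive 7: place 27 GB, 7 GB left
drive 8: place 26 GB, 38 GB left
drive 8: place 25 GB, 13 GB left
drive 9: place 25 GB, 39 GB left
drive 9: place 20 GB, 19 GB left
drive 4: place 16 GB, 0 GB left
9 drives × 64 GB = 576 GB; used 491 GB; unused 85 GB.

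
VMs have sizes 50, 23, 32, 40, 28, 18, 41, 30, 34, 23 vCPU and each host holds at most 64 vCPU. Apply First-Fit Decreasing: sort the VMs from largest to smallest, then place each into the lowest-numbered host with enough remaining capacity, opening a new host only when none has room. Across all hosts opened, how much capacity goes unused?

Sorted descending: 50, 41, 40, 34, 32, 30, 28, 23, 23, 18.
host 1: place 50 vCPU, 14 vCPU left
host 2: place 41 vCPU, 23 vCPU left
host 3: place 40 vCPU, 24 vCPU left
host 4: place 34 vCPU, 30 vCPU left
host 5: place 32 vCPU, 32 vCPU left
host 4: place 30 vCPU, 0 vCPU left
host 5: place 28 vCPU, 4 vCPU left
host 2: place 23 vCPU, 0 vCPU left
host 3: place 23 vCPU, 1 vCPU left
host 6: place 18 vCPU, 46 vCPU left
6 hosts × 64 vCPU = 384 vCPU; used 319 vCPU; unused 65 vCPU.

65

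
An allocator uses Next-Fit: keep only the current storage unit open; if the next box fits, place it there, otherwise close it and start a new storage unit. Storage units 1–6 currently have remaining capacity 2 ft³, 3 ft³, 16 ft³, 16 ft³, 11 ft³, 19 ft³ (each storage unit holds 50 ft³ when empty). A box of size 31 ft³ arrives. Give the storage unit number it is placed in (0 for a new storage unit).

Next-Fit only looks at storage unit 6, which has 19 ft³ free.
31 ft³ does not fit, so a new storage unit is opened.

0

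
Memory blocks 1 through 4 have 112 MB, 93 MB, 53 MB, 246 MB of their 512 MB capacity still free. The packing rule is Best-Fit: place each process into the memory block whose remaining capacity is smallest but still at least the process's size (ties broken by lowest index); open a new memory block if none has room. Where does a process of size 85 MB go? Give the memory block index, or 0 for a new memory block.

2

Memory blocks with room: memory block 1 (112 MB), memory block 2 (93 MB), memory block 4 (246 MB).
Tightest fit is memory block 2 with 93 MB free.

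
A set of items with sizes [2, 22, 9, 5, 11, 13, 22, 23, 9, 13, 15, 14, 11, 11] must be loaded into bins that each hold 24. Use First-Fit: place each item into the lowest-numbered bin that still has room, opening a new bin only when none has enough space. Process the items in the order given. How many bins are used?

9

Put 2 in bin 1; 22 remain.
Put 22 in bin 1; 0 remain.
Put 9 in bin 2; 15 remain.
Put 5 in bin 2; 10 remain.
Put 11 in bin 3; 13 remain.
Put 13 in bin 3; 0 remain.
Put 22 in bin 4; 2 remain.
Put 23 in bin 5; 1 remain.
Put 9 in bin 2; 1 remain.
Put 13 in bin 6; 11 remain.
Put 15 in bin 7; 9 remain.
Put 14 in bin 8; 10 remain.
Put 11 in bin 6; 0 remain.
Put 11 in bin 9; 13 remain.
Final bins: [2,22] [9,5,9] [11,13] [22] [23] [13,11] [15] [14] [11].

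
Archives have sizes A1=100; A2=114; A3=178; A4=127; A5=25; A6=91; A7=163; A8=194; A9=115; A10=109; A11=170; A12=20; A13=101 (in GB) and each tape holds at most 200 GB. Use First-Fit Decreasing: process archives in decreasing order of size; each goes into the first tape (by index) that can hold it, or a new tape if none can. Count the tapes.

Sorted descending: 194, 178, 170, 163, 127, 115, 114, 109, 101, 100, 91, 25, 20.
Put 194 GB in tape 1; 6 GB remain.
Put 178 GB in tape 2; 22 GB remain.
Put 170 GB in tape 3; 30 GB remain.
Put 163 GB in tape 4; 37 GB remain.
Put 127 GB in tape 5; 73 GB remain.
Put 115 GB in tape 6; 85 GB remain.
Put 114 GB in tape 7; 86 GB remain.
Put 109 GB in tape 8; 91 GB remain.
Put 101 GB in tape 9; 99 GB remain.
Put 100 GB in tape 10; 100 GB remain.
Put 91 GB in tape 8; 0 GB remain.
Put 25 GB in tape 3; 5 GB remain.
Put 20 GB in tape 2; 2 GB remain.

10 tapes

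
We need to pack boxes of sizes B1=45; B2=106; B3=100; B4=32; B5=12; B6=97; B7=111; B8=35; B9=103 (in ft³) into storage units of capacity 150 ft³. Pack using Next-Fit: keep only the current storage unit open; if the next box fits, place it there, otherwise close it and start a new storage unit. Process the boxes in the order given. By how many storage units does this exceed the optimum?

Next-Fit: [45] [106] [100,32,12] [97] [111,35] [103] → 6 storage units.
Total size 641 ft³; any packing needs at least ⌈641/150⌉ = 5 storage units.
An optimal packing achieves that bound: [111,35] [106,32,12] [103,45] [100] [97] → 5 storage units.
Excess: 6 − 5 = 1.

1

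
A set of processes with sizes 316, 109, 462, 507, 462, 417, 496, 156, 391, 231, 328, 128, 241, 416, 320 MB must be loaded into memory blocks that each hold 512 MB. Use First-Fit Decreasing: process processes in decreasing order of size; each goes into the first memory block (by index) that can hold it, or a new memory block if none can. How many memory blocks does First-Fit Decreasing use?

Sorted descending: 507, 496, 462, 462, 417, 416, 391, 328, 320, 316, 241, 231, 156, 128, 109.
Put 507 MB in memory block 1; 5 MB remain.
Put 496 MB in memory block 2; 16 MB remain.
Put 462 MB in memory block 3; 50 MB remain.
Put 462 MB in memory block 4; 50 MB remain.
Put 417 MB in memory block 5; 95 MB remain.
Put 416 MB in memory block 6; 96 MB remain.
Put 391 MB in memory block 7; 121 MB remain.
Put 328 MB in memory block 8; 184 MB remain.
Put 320 MB in memory block 9; 192 MB remain.
Put 316 MB in memory block 10; 196 MB remain.
Put 241 MB in memory block 11; 271 MB remain.
Put 231 MB in memory block 11; 40 MB remain.
Put 156 MB in memory block 8; 28 MB remain.
Put 128 MB in memory block 9; 64 MB remain.
Put 109 MB in memory block 7; 12 MB remain.

11 memory blocks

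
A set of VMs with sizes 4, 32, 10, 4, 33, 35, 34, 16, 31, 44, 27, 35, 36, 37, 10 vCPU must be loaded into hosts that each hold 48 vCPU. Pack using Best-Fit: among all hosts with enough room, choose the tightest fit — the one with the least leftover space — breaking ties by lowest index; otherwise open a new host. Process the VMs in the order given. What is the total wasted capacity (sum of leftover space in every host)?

92

4 vCPU → host 1 (remaining 44 vCPU)
32 vCPU → host 1 (remaining 12 vCPU)
10 vCPU → host 1 (remaining 2 vCPU)
4 vCPU → host 2 (remaining 44 vCPU)
33 vCPU → host 2 (remaining 11 vCPU)
35 vCPU → host 3 (remaining 13 vCPU)
34 vCPU → host 4 (remaining 14 vCPU)
16 vCPU → host 5 (remaining 32 vCPU)
31 vCPU → host 5 (remaining 1 vCPU)
44 vCPU → host 6 (remaining 4 vCPU)
27 vCPU → host 7 (remaining 21 vCPU)
35 vCPU → host 8 (remaining 13 vCPU)
36 vCPU → host 9 (remaining 12 vCPU)
37 vCPU → host 10 (remaining 11 vCPU)
10 vCPU → host 2 (remaining 1 vCPU)
10 hosts × 48 vCPU = 480 vCPU; used 388 vCPU; unused 92 vCPU.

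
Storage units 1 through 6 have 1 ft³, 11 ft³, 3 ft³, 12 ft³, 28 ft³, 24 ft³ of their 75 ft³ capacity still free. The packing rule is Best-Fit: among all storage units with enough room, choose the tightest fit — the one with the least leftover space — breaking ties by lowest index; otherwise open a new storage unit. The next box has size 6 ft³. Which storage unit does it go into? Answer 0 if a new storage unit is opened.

Storage units with room: storage unit 2 (11 ft³), storage unit 4 (12 ft³), storage unit 5 (28 ft³), storage unit 6 (24 ft³).
Tightest fit is storage unit 2 with 11 ft³ free.

2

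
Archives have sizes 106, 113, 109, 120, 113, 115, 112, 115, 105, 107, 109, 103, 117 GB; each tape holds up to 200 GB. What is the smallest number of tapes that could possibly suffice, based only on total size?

8

Total size = 106 + 113 + 109 + 120 + 113 + 115 + 112 + 115 + 105 + 107 + 109 + 103 + 117 = 1444 GB.
⌈1444 / 200⌉ = 8.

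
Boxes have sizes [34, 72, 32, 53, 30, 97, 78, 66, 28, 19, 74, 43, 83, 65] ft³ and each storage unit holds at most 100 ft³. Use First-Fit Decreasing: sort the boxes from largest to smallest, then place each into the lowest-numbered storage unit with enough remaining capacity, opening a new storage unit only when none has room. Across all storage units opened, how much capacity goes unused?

126

Sorted descending: 97, 83, 78, 74, 72, 66, 65, 53, 43, 34, 32, 30, 28, 19.
Put 97 ft³ in storage unit 1; 3 ft³ remain.
Put 83 ft³ in storage unit 2; 17 ft³ remain.
Put 78 ft³ in storage unit 3; 22 ft³ remain.
Put 74 ft³ in storage unit 4; 26 ft³ remain.
Put 72 ft³ in storage unit 5; 28 ft³ remain.
Put 66 ft³ in storage unit 6; 34 ft³ remain.
Put 65 ft³ in storage unit 7; 35 ft³ remain.
Put 53 ft³ in storage unit 8; 47 ft³ remain.
Put 43 ft³ in storage unit 8; 4 ft³ remain.
Put 34 ft³ in storage unit 6; 0 ft³ remain.
Put 32 ft³ in storage unit 7; 3 ft³ remain.
Put 30 ft³ in storage unit 9; 70 ft³ remain.
Put 28 ft³ in storage unit 5; 0 ft³ remain.
Put 19 ft³ in storage unit 3; 3 ft³ remain.
9 storage units × 100 ft³ = 900 ft³; used 774 ft³; unused 126 ft³.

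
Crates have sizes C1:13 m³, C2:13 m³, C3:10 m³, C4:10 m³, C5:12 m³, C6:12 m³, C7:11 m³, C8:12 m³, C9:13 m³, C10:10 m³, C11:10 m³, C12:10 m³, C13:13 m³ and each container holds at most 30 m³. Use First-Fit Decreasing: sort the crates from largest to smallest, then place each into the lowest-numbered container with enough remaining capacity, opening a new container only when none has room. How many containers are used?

6

Sorted descending: 13, 13, 13, 13, 12, 12, 12, 11, 10, 10, 10, 10, 10.
13 m³ → container 1 (remaining 17 m³)
13 m³ → container 1 (remaining 4 m³)
13 m³ → container 2 (remaining 17 m³)
13 m³ → container 2 (remaining 4 m³)
12 m³ → container 3 (remaining 18 m³)
12 m³ → container 3 (remaining 6 m³)
12 m³ → container 4 (remaining 18 m³)
11 m³ → container 4 (remaining 7 m³)
10 m³ → container 5 (remaining 20 m³)
10 m³ → container 5 (remaining 10 m³)
10 m³ → container 5 (remaining 0 m³)
10 m³ → container 6 (remaining 20 m³)
10 m³ → container 6 (remaining 10 m³)
Final containers: [13,13] [13,13] [12,12] [12,11] [10,10,10] [10,10].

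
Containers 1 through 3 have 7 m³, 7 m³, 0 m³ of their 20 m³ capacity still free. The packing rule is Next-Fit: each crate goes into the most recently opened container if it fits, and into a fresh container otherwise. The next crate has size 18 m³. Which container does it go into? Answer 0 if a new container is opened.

0

Next-Fit only looks at container 3, which has 0 m³ free.
18 m³ does not fit, so a new container is opened.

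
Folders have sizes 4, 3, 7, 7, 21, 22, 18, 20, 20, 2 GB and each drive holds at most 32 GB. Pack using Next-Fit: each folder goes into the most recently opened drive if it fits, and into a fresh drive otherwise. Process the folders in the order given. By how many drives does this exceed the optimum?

1

Next-Fit: [4,3,7,7] [21] [22] [18] [20] [20,2] → 6 drives.
5 folders exceed 16 GB (half the capacity), and no two of those can share a drive, so at least 5 drives are needed.
An optimal packing achieves that bound: [22,7,3] [21,7,4] [20,2] [20] [18] → 5 drives.
Excess: 6 − 5 = 1.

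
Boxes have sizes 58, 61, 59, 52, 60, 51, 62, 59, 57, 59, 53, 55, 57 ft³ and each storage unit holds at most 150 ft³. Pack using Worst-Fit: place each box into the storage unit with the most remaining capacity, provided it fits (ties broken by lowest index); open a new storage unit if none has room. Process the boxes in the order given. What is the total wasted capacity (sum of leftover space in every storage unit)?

Put 58 ft³ in storage unit 1; 92 ft³ remain.
Put 61 ft³ in storage unit 1; 31 ft³ remain.
Put 59 ft³ in storage unit 2; 91 ft³ remain.
Put 52 ft³ in storage unit 2; 39 ft³ remain.
Put 60 ft³ in storage unit 3; 90 ft³ remain.
Put 51 ft³ in storage unit 3; 39 ft³ remain.
Put 62 ft³ in storage unit 4; 88 ft³ remain.
Put 59 ft³ in storage unit 4; 29 ft³ remain.
Put 57 ft³ in storage unit 5; 93 ft³ remain.
Put 59 ft³ in storage unit 5; 34 ft³ remain.
Put 53 ft³ in storage unit 6; 97 ft³ remain.
Put 55 ft³ in storage unit 6; 42 ft³ remain.
Put 57 ft³ in storage unit 7; 93 ft³ remain.
7 storage units × 150 ft³ = 1050 ft³; used 743 ft³; unused 307 ft³.

307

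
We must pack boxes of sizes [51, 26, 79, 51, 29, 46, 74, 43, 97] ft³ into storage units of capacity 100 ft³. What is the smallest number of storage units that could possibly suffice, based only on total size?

5 storage units

Total size = 51 + 26 + 79 + 51 + 29 + 46 + 74 + 43 + 97 = 496 ft³.
⌈496 / 100⌉ = 5.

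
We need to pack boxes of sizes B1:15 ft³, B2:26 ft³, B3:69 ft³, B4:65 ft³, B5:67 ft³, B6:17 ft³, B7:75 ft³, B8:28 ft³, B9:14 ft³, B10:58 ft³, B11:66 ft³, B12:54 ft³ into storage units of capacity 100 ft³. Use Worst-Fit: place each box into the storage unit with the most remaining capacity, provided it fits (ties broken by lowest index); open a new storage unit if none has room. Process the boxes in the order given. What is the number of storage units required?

8

B1 (15 ft³) → storage unit 1 (remaining 85 ft³)
B2 (26 ft³) → storage unit 1 (remaining 59 ft³)
B3 (69 ft³) → storage unit 2 (remaining 31 ft³)
B4 (65 ft³) → storage unit 3 (remaining 35 ft³)
B5 (67 ft³) → storage unit 4 (remaining 33 ft³)
B6 (17 ft³) → storage unit 1 (remaining 42 ft³)
B7 (75 ft³) → storage unit 5 (remaining 25 ft³)
B8 (28 ft³) → storage unit 1 (remaining 14 ft³)
B9 (14 ft³) → storage unit 3 (remaining 21 ft³)
B10 (58 ft³) → storage unit 6 (remaining 42 ft³)
B11 (66 ft³) → storage unit 7 (remaining 34 ft³)
B12 (54 ft³) → storage unit 8 (remaining 46 ft³)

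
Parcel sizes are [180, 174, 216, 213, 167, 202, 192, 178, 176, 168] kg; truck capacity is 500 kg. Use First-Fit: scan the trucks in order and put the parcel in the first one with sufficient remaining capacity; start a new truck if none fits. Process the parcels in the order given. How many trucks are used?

5

Put 180 kg in truck 1; 320 kg remain.
Put 174 kg in truck 1; 146 kg remain.
Put 216 kg in truck 2; 284 kg remain.
Put 213 kg in truck 2; 71 kg remain.
Put 167 kg in truck 3; 333 kg remain.
Put 202 kg in truck 3; 131 kg remain.
Put 192 kg in truck 4; 308 kg remain.
Put 178 kg in truck 4; 130 kg remain.
Put 176 kg in truck 5; 324 kg remain.
Put 168 kg in truck 5; 156 kg remain.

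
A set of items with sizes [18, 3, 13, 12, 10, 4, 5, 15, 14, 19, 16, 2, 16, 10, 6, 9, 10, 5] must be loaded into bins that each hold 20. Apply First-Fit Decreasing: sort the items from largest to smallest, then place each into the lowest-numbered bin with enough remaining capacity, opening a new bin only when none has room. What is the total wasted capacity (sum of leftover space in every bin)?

13

Sorted descending: 19, 18, 16, 16, 15, 14, 13, 12, 10, 10, 10, 9, 6, 5, 5, 4, 3, 2.
19 → bin 1 (remaining 1)
18 → bin 2 (remaining 2)
16 → bin 3 (remaining 4)
16 → bin 4 (remaining 4)
15 → bin 5 (remaining 5)
14 → bin 6 (remaining 6)
13 → bin 7 (remaining 7)
12 → bin 8 (remaining 8)
10 → bin 9 (remaining 10)
10 → bin 9 (remaining 0)
10 → bin 10 (remaining 10)
9 → bin 10 (remaining 1)
6 → bin 6 (remaining 0)
5 → bin 5 (remaining 0)
5 → bin 7 (remaining 2)
4 → bin 3 (remaining 0)
3 → bin 4 (remaining 1)
2 → bin 2 (remaining 0)
10 bins × 20 = 200; used 187; unused 13.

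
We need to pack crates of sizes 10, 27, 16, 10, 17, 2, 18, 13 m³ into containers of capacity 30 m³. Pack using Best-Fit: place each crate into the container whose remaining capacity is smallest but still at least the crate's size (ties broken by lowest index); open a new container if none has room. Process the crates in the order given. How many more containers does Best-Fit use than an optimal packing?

Best-Fit: [10,16] [27,2] [10,17] [18] [13] → 5 containers.
Total size 113 m³; any packing needs at least ⌈113/30⌉ = 4 containers.
An optimal packing achieves that bound: [27,2] [18,10] [17,13] [16,10] → 4 containers.
Excess: 5 − 4 = 1.

1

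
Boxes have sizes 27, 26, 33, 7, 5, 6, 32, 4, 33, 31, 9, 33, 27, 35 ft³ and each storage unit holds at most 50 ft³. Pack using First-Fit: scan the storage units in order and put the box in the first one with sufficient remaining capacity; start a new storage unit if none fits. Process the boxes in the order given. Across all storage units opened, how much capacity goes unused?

27 ft³ → storage unit 1 (remaining 23 ft³)
26 ft³ → storage unit 2 (remaining 24 ft³)
33 ft³ → storage unit 3 (remaining 17 ft³)
7 ft³ → storage unit 1 (remaining 16 ft³)
5 ft³ → storage unit 1 (remaining 11 ft³)
6 ft³ → storage unit 1 (remaining 5 ft³)
32 ft³ → storage unit 4 (remaining 18 ft³)
4 ft³ → storage unit 1 (remaining 1 ft³)
33 ft³ → storage unit 5 (remaining 17 ft³)
31 ft³ → storage unit 6 (remaining 19 ft³)
9 ft³ → storage unit 2 (remaining 15 ft³)
33 ft³ → storage unit 7 (remaining 17 ft³)
27 ft³ → storage unit 8 (remaining 23 ft³)
35 ft³ → storage unit 9 (remaining 15 ft³)
9 storage units × 50 ft³ = 450 ft³; used 308 ft³; unused 142 ft³.

142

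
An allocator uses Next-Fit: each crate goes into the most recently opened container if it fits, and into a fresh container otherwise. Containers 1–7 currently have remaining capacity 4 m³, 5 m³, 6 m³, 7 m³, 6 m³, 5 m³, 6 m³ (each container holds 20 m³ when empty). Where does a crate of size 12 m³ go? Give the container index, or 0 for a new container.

0

Next-Fit only looks at container 7, which has 6 m³ free.
12 m³ does not fit, so a new container is opened.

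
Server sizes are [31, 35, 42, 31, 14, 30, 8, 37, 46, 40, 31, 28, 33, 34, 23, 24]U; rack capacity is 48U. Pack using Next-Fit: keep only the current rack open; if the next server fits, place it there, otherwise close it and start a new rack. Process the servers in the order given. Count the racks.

31U → rack 1 (remaining 17U)
35U → rack 2 (remaining 13U)
42U → rack 3 (remaining 6U)
31U → rack 4 (remaining 17U)
14U → rack 4 (remaining 3U)
30U → rack 5 (remaining 18U)
8U → rack 5 (remaining 10U)
37U → rack 6 (remaining 11U)
46U → rack 7 (remaining 2U)
40U → rack 8 (remaining 8U)
31U → rack 9 (remaining 17U)
28U → rack 10 (remaining 20U)
33U → rack 11 (remaining 15U)
34U → rack 12 (remaining 14U)
23U → rack 13 (remaining 25U)
24U → rack 13 (remaining 1U)

13 racks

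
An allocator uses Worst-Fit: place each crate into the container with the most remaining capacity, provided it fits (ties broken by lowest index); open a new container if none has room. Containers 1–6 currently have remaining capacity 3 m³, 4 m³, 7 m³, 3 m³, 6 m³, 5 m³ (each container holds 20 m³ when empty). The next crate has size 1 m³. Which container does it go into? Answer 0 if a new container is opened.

3

Containers with room: container 1 (3 m³), container 2 (4 m³), container 3 (7 m³), container 4 (3 m³), container 5 (6 m³), container 6 (5 m³).
Most room is container 3 with 7 m³ free.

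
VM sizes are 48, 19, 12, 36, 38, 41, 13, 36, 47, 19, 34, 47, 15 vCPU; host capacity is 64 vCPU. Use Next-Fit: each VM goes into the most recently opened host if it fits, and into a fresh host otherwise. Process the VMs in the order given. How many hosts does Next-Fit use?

9

48 vCPU → host 1 (remaining 16 vCPU)
19 vCPU → host 2 (remaining 45 vCPU)
12 vCPU → host 2 (remaining 33 vCPU)
36 vCPU → host 3 (remaining 28 vCPU)
38 vCPU → host 4 (remaining 26 vCPU)
41 vCPU → host 5 (remaining 23 vCPU)
13 vCPU → host 5 (remaining 10 vCPU)
36 vCPU → host 6 (remaining 28 vCPU)
47 vCPU → host 7 (remaining 17 vCPU)
19 vCPU → host 8 (remaining 45 vCPU)
34 vCPU → host 8 (remaining 11 vCPU)
47 vCPU → host 9 (remaining 17 vCPU)
15 vCPU → host 9 (remaining 2 vCPU)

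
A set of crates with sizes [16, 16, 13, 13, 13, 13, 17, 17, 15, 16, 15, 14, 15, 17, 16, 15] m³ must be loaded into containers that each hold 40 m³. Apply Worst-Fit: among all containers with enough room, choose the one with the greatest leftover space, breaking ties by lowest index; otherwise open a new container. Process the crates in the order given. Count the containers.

Put 16 m³ in container 1; 24 m³ remain.
Put 16 m³ in container 1; 8 m³ remain.
Put 13 m³ in container 2; 27 m³ remain.
Put 13 m³ in container 2; 14 m³ remain.
Put 13 m³ in container 2; 1 m³ remain.
Put 13 m³ in container 3; 27 m³ remain.
Put 17 m³ in container 3; 10 m³ remain.
Put 17 m³ in container 4; 23 m³ remain.
Put 15 m³ in container 4; 8 m³ remain.
Put 16 m³ in container 5; 24 m³ remain.
Put 15 m³ in container 5; 9 m³ remain.
Put 14 m³ in container 6; 26 m³ remain.
Put 15 m³ in container 6; 11 m³ remain.
Put 17 m³ in container 7; 23 m³ remain.
Put 16 m³ in container 7; 7 m³ remain.
Put 15 m³ in container 8; 25 m³ remain.
Final containers: [16,16] [13,13,13] [13,17] [17,15] [16,15] [14,15] [17,16] [15].

8 containers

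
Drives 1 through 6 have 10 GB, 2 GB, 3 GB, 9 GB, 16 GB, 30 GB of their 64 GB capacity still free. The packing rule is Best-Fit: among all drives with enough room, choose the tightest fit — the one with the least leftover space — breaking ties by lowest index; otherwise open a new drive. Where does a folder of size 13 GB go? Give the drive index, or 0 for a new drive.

Drives with room: drive 5 (16 GB), drive 6 (30 GB).
Tightest fit is drive 5 with 16 GB free.

5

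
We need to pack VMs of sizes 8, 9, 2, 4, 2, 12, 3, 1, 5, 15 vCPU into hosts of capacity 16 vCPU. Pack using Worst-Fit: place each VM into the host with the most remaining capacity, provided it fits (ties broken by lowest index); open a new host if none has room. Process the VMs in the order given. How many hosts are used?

8 vCPU → host 1 (remaining 8 vCPU)
9 vCPU → host 2 (remaining 7 vCPU)
2 vCPU → host 1 (remaining 6 vCPU)
4 vCPU → host 2 (remaining 3 vCPU)
2 vCPU → host 1 (remaining 4 vCPU)
12 vCPU → host 3 (remaining 4 vCPU)
3 vCPU → host 1 (remaining 1 vCPU)
1 vCPU → host 3 (remaining 3 vCPU)
5 vCPU → host 4 (remaining 11 vCPU)
15 vCPU → host 5 (remaining 1 vCPU)

5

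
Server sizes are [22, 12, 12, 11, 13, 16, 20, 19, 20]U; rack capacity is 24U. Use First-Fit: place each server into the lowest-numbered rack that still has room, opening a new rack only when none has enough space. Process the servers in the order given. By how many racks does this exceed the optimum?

0

First-Fit: [22] [12,12] [11,13] [16] [20] [19] [20] → 7 racks.
Total size 145U; any packing needs at least ⌈145/24⌉ = 7 racks.
So 7 is already optimal.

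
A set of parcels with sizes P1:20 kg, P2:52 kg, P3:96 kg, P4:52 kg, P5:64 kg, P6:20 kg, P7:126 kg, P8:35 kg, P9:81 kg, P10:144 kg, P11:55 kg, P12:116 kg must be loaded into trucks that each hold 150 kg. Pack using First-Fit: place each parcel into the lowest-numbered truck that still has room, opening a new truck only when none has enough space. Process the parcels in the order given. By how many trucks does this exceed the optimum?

First-Fit: [20,52,52,20] [96,35] [64,81] [126] [144] [55] [116] → 7 trucks.
Total size 861 kg; any packing needs at least ⌈861/150⌉ = 6 trucks.
An optimal packing achieves that bound: [144] [126,20] [116,20] [96,52] [81,64] [55,52,35] → 6 trucks.
Excess: 7 − 6 = 1.

1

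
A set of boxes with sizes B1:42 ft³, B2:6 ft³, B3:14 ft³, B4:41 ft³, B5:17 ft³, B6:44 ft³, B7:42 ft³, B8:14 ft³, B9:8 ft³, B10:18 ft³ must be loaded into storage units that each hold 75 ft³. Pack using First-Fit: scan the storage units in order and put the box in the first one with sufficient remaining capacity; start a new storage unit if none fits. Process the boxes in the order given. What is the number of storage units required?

4 storage units

storage unit 1: place B1 (42 ft³), 33 ft³ left
storage unit 1: place B2 (6 ft³), 27 ft³ left
storage unit 1: place B3 (14 ft³), 13 ft³ left
storage unit 2: place B4 (41 ft³), 34 ft³ left
storage unit 2: place B5 (17 ft³), 17 ft³ left
storage unit 3: place B6 (44 ft³), 31 ft³ left
storage unit 4: place B7 (42 ft³), 33 ft³ left
storage unit 2: place B8 (14 ft³), 3 ft³ left
storage unit 1: place B9 (8 ft³), 5 ft³ left
storage unit 3: place B10 (18 ft³), 13 ft³ left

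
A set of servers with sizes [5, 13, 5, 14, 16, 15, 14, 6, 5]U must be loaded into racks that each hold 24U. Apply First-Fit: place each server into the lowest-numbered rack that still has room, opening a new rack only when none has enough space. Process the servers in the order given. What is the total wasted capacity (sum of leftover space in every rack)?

27

Put 5U in rack 1; 19U remain.
Put 13U in rack 1; 6U remain.
Put 5U in rack 1; 1U remain.
Put 14U in rack 2; 10U remain.
Put 16U in rack 3; 8U remain.
Put 15U in rack 4; 9U remain.
Put 14U in rack 5; 10U remain.
Put 6U in rack 2; 4U remain.
Put 5U in rack 3; 3U remain.
5 racks × 24U = 120U; used 93U; unused 27U.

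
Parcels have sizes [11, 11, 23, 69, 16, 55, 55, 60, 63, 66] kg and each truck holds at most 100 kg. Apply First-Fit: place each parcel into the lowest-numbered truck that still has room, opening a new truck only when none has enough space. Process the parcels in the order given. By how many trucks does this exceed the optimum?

1

First-Fit: [11,11,23,16] [69] [55] [55] [60] [63] [66] → 7 trucks.
6 parcels exceed 50 kg (half the capacity), and no two of those can share a truck, so at least 6 trucks are needed.
An optimal packing achieves that bound: [69,23] [66,16,11] [63,11] [60] [55] [55] → 6 trucks.
Excess: 7 − 6 = 1.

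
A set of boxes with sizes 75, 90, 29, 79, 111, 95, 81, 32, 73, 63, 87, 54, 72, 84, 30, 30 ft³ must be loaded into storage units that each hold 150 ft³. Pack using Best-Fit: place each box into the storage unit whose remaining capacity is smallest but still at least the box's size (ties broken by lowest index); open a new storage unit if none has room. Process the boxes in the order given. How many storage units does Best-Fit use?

9 storage units

storage unit 1: place 75 ft³, 75 ft³ left
storage unit 2: place 90 ft³, 60 ft³ left
storage unit 2: place 29 ft³, 31 ft³ left
storage unit 3: place 79 ft³, 71 ft³ left
storage unit 4: place 111 ft³, 39 ft³ left
storage unit 5: place 95 ft³, 55 ft³ left
storage unit 6: place 81 ft³, 69 ft³ left
storage unit 4: place 32 ft³, 7 ft³ left
storage unit 1: place 73 ft³, 2 ft³ left
storage unit 6: place 63 ft³, 6 ft³ left
storage unit 7: place 87 ft³, 63 ft³ left
storage unit 5: place 54 ft³, 1 ft³ left
storage unit 8: place 72 ft³, 78 ft³ left
storage unit 9: place 84 ft³, 66 ft³ left
storage unit 2: place 30 ft³, 1 ft³ left
storage unit 7: place 30 ft³, 33 ft³ left
Final storage units: [75,73] [90,29,30] [79] [111,32] [95,54] [81,63] [87,30] [72] [84].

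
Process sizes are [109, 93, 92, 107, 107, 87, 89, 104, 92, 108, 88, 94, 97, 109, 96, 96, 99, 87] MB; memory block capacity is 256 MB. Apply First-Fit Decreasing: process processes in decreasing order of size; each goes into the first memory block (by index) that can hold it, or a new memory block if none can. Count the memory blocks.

Sorted descending: 109, 109, 108, 107, 107, 104, 99, 97, 96, 96, 94, 93, 92, 92, 89, 88, 87, 87.
Put 109 MB in memory block 1; 147 MB remain.
Put 109 MB in memory block 1; 38 MB remain.
Put 108 MB in memory block 2; 148 MB remain.
Put 107 MB in memory block 2; 41 MB remain.
Put 107 MB in memory block 3; 149 MB remain.
Put 104 MB in memory block 3; 45 MB remain.
Put 99 MB in memory block 4; 157 MB remain.
Put 97 MB in memory block 4; 60 MB remain.
Put 96 MB in memory block 5; 160 MB remain.
Put 96 MB in memory block 5; 64 MB remain.
Put 94 MB in memory block 6; 162 MB remain.
Put 93 MB in memory block 6; 69 MB remain.
Put 92 MB in memory block 7; 164 MB remain.
Put 92 MB in memory block 7; 72 MB remain.
Put 89 MB in memory block 8; 167 MB remain.
Put 88 MB in memory block 8; 79 MB remain.
Put 87 MB in memory block 9; 169 MB remain.
Put 87 MB in memory block 9; 82 MB remain.

9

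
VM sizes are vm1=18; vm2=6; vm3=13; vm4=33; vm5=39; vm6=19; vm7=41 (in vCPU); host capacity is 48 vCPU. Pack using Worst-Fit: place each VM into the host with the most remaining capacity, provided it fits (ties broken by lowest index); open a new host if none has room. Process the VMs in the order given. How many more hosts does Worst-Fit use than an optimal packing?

1

Worst-Fit: [18,6,13] [33] [39] [19] [41] → 5 hosts.
Total size 169 vCPU; any packing needs at least ⌈169/48⌉ = 4 hosts.
An optimal packing achieves that bound: [41,6] [39] [33,13] [19,18] → 4 hosts.
Excess: 5 − 4 = 1.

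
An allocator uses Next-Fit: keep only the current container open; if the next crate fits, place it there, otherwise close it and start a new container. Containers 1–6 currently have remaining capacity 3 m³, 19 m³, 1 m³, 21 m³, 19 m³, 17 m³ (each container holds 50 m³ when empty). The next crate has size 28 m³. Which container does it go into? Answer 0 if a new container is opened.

Next-Fit only looks at container 6, which has 17 m³ free.
28 m³ does not fit, so a new container is opened.

0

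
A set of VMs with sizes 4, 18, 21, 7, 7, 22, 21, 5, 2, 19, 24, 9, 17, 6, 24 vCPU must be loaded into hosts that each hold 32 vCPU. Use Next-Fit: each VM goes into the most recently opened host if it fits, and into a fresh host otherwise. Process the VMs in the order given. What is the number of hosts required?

Put 4 vCPU in host 1; 28 vCPU remain.
Put 18 vCPU in host 1; 10 vCPU remain.
Put 21 vCPU in host 2; 11 vCPU remain.
Put 7 vCPU in host 2; 4 vCPU remain.
Put 7 vCPU in host 3; 25 vCPU remain.
Put 22 vCPU in host 3; 3 vCPU remain.
Put 21 vCPU in host 4; 11 vCPU remain.
Put 5 vCPU in host 4; 6 vCPU remain.
Put 2 vCPU in host 4; 4 vCPU remain.
Put 19 vCPU in host 5; 13 vCPU remain.
Put 24 vCPU in host 6; 8 vCPU remain.
Put 9 vCPU in host 7; 23 vCPU remain.
Put 17 vCPU in host 7; 6 vCPU remain.
Put 6 vCPU in host 7; 0 vCPU remain.
Put 24 vCPU in host 8; 8 vCPU remain.
Final hosts: [4,18] [21,7] [7,22] [21,5,2] [19] [24] [9,17,6] [24].

8 hosts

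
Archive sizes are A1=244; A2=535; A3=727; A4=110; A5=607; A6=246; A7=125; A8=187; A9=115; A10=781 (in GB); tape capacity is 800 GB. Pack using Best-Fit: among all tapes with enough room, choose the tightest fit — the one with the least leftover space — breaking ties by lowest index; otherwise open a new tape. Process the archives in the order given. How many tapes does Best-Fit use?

tape 1: place A1 (244 GB), 556 GB left
tape 1: place A2 (535 GB), 21 GB left
tape 2: place A3 (727 GB), 73 GB left
tape 3: place A4 (110 GB), 690 GB left
tape 3: place A5 (607 GB), 83 GB left
tape 4: place A6 (246 GB), 554 GB left
tape 4: place A7 (125 GB), 429 GB left
tape 4: place A8 (187 GB), 242 GB left
tape 4: place A9 (115 GB), 127 GB left
tape 5: place A10 (781 GB), 19 GB left

5 tapes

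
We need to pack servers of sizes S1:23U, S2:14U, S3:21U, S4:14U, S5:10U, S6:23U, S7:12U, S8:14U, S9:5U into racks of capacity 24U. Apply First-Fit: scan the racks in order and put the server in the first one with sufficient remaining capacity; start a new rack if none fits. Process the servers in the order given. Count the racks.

S1 (23U) → rack 1 (remaining 1U)
S2 (14U) → rack 2 (remaining 10U)
S3 (21U) → rack 3 (remaining 3U)
S4 (14U) → rack 4 (remaining 10U)
S5 (10U) → rack 2 (remaining 0U)
S6 (23U) → rack 5 (remaining 1U)
S7 (12U) → rack 6 (remaining 12U)
S8 (14U) → rack 7 (remaining 10U)
S9 (5U) → rack 4 (remaining 5U)
Final racks: [23] [14,10] [21] [14,5] [23] [12] [14].

7 racks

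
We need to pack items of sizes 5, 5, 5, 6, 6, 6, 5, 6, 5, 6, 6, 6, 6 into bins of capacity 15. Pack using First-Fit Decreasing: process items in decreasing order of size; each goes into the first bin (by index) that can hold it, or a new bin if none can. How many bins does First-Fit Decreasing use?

Sorted descending: 6, 6, 6, 6, 6, 6, 6, 6, 5, 5, 5, 5, 5.
Put 6 in bin 1; 9 remain.
Put 6 in bin 1; 3 remain.
Put 6 in bin 2; 9 remain.
Put 6 in bin 2; 3 remain.
Put 6 in bin 3; 9 remain.
Put 6 in bin 3; 3 remain.
Put 6 in bin 4; 9 remain.
Put 6 in bin 4; 3 remain.
Put 5 in bin 5; 10 remain.
Put 5 in bin 5; 5 remain.
Put 5 in bin 5; 0 remain.
Put 5 in bin 6; 10 remain.
Put 5 in bin 6; 5 remain.
Final bins: [6,6] [6,6] [6,6] [6,6] [5,5,5] [5,5].

6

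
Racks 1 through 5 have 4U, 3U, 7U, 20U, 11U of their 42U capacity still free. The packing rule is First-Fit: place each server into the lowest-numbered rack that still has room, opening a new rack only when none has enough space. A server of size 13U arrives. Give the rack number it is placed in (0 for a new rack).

Racks with room: rack 4 (20U).
The first with room is rack 4.

4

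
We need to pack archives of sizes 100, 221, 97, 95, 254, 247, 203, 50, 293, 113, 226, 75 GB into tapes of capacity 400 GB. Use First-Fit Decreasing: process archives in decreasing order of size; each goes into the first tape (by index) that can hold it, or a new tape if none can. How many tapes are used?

6 tapes

Sorted descending: 293, 254, 247, 226, 221, 203, 113, 100, 97, 95, 75, 50.
Put 293 GB in tape 1; 107 GB remain.
Put 254 GB in tape 2; 146 GB remain.
Put 247 GB in tape 3; 153 GB remain.
Put 226 GB in tape 4; 174 GB remain.
Put 221 GB in tape 5; 179 GB remain.
Put 203 GB in tape 6; 197 GB remain.
Put 113 GB in tape 2; 33 GB remain.
Put 100 GB in tape 1; 7 GB remain.
Put 97 GB in tape 3; 56 GB remain.
Put 95 GB in tape 4; 79 GB remain.
Put 75 GB in tape 4; 4 GB remain.
Put 50 GB in tape 3; 6 GB remain.
Final tapes: [293,100] [254,113] [247,97,50] [226,95,75] [221] [203].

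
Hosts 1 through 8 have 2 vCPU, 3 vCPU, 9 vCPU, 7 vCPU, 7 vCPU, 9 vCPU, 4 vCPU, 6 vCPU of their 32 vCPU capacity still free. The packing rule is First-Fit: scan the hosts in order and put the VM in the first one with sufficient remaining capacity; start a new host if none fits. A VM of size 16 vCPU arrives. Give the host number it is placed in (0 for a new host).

No host has ≥ 16 vCPU free, so a new host is opened.

0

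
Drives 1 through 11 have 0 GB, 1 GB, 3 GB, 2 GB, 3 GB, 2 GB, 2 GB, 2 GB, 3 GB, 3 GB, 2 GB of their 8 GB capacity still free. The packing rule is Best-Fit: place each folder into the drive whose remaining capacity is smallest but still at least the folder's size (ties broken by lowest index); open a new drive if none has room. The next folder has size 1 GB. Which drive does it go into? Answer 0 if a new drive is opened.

Drives with room: drive 2 (1 GB), drive 3 (3 GB), drive 4 (2 GB), drive 5 (3 GB), drive 6 (2 GB), drive 7 (2 GB), drive 8 (2 GB), drive 9 (3 GB), drive 10 (3 GB), drive 11 (2 GB).
Tightest fit is drive 2 with 1 GB free.

2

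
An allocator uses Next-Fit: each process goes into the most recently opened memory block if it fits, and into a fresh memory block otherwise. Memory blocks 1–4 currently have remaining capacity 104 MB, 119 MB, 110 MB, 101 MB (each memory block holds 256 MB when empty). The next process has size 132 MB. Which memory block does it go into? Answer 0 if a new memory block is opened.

0

Next-Fit only looks at memory block 4, which has 101 MB free.
132 MB does not fit, so a new memory block is opened.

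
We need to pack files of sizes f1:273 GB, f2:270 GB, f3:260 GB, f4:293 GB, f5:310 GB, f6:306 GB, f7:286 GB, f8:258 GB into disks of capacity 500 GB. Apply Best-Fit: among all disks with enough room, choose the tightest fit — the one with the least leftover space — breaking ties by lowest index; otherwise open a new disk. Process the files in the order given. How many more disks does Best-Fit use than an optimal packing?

0

Best-Fit: [273] [270] [260] [293] [310] [306] [286] [258] → 8 disks.
8 files exceed 250 GB (half the capacity), and no two of those can share a disk, so at least 8 disks are needed.
So 8 is already optimal.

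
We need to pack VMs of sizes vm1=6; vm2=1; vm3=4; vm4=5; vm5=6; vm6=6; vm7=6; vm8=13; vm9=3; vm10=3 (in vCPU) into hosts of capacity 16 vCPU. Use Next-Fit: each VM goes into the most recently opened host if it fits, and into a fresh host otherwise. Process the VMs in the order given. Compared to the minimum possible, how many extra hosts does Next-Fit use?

1

Next-Fit: [6,1,4,5] [6,6] [6] [13,3] [3] → 5 hosts.
Total size 53 vCPU; any packing needs at least ⌈53/16⌉ = 4 hosts.
An optimal packing achieves that bound: [13,3] [6,6,4] [6,6,3,1] [5] → 4 hosts.
Excess: 5 − 4 = 1.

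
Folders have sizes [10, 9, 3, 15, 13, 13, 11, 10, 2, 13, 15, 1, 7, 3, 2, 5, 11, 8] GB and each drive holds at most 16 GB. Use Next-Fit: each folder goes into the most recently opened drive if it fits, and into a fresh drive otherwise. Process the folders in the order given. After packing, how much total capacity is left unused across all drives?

10 GB → drive 1 (remaining 6 GB)
9 GB → drive 2 (remaining 7 GB)
3 GB → drive 2 (remaining 4 GB)
15 GB → drive 3 (remaining 1 GB)
13 GB → drive 4 (remaining 3 GB)
13 GB → drive 5 (remaining 3 GB)
11 GB → drive 6 (remaining 5 GB)
10 GB → drive 7 (remaining 6 GB)
2 GB → drive 7 (remaining 4 GB)
13 GB → drive 8 (remaining 3 GB)
15 GB → drive 9 (remaining 1 GB)
1 GB → drive 9 (remaining 0 GB)
7 GB → drive 10 (remaining 9 GB)
3 GB → drive 10 (remaining 6 GB)
2 GB → drive 10 (remaining 4 GB)
5 GB → drive 11 (remaining 11 GB)
11 GB → drive 11 (remaining 0 GB)
8 GB → drive 12 (remaining 8 GB)
12 drives × 16 GB = 192 GB; used 151 GB; unused 41 GB.

41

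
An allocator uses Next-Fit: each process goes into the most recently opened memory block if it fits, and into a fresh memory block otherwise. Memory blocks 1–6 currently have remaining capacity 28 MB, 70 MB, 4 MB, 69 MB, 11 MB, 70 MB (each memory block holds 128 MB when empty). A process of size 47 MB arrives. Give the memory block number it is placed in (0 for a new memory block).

6

Next-Fit only looks at memory block 6, which has 70 MB free.
47 MB fits there.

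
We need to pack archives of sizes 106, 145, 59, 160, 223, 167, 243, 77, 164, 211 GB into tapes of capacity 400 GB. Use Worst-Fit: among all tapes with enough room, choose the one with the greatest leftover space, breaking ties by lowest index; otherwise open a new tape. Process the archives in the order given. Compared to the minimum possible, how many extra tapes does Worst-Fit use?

1

Worst-Fit: [106,145,59] [160,223] [167,77] [243] [164,211] → 5 tapes.
Total size 1555 GB; any packing needs at least ⌈1555/400⌉ = 4 tapes.
An optimal packing achieves that bound: [243,145] [223,167] [211,106,77] [164,160,59] → 4 tapes.
Excess: 5 − 4 = 1.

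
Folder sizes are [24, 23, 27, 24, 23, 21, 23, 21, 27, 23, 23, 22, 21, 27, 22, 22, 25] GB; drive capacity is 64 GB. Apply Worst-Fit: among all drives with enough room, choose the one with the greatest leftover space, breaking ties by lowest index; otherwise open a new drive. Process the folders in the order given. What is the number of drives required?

24 GB → drive 1 (remaining 40 GB)
23 GB → drive 1 (remaining 17 GB)
27 GB → drive 2 (remaining 37 GB)
24 GB → drive 2 (remaining 13 GB)
23 GB → drive 3 (remaining 41 GB)
21 GB → drive 3 (remaining 20 GB)
23 GB → drive 4 (remaining 41 GB)
21 GB → drive 4 (remaining 20 GB)
27 GB → drive 5 (remaining 37 GB)
23 GB → drive 5 (remaining 14 GB)
23 GB → drive 6 (remaining 41 GB)
22 GB → drive 6 (remaining 19 GB)
21 GB → drive 7 (remaining 43 GB)
27 GB → drive 7 (remaining 16 GB)
22 GB → drive 8 (remaining 42 GB)
22 GB → drive 8 (remaining 20 GB)
25 GB → drive 9 (remaining 39 GB)
Final drives: [24,23] [27,24] [23,21] [23,21] [27,23] [23,22] [21,27] [22,22] [25].

9 drives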